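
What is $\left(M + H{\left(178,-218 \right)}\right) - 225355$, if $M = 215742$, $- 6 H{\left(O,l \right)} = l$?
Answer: $- \frac{28730}{3} \approx -9576.7$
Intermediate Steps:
$H{\left(O,l \right)} = - \frac{l}{6}$
$\left(M + H{\left(178,-218 \right)}\right) - 225355 = \left(215742 - - \frac{109}{3}\right) - 225355 = \left(215742 + \frac{109}{3}\right) - 225355 = \frac{647335}{3} - 225355 = - \frac{28730}{3}$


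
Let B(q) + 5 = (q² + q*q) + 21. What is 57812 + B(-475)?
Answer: 509078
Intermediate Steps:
B(q) = 16 + 2*q² (B(q) = -5 + ((q² + q*q) + 21) = -5 + ((q² + q²) + 21) = -5 + (2*q² + 21) = -5 + (21 + 2*q²) = 16 + 2*q²)
57812 + B(-475) = 57812 + (16 + 2*(-475)²) = 57812 + (16 + 2*225625) = 57812 + (16 + 451250) = 57812 + 451266 = 509078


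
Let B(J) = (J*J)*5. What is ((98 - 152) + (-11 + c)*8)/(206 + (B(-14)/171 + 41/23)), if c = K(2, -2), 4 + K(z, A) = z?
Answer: -621414/839749 ≈ -0.74000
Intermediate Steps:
K(z, A) = -4 + z
c = -2 (c = -4 + 2 = -2)
B(J) = 5*J² (B(J) = J²*5 = 5*J²)
((98 - 152) + (-11 + c)*8)/(206 + (B(-14)/171 + 41/23)) = ((98 - 152) + (-11 - 2)*8)/(206 + ((5*(-14)²)/171 + 41/23)) = (-54 - 13*8)/(206 + ((5*196)*(1/171) + 41*(1/23))) = (-54 - 104)/(206 + (980*(1/171) + 41/23)) = -158/(206 + (980/171 + 41/23)) = -158/(206 + 29551/3933) = -158/839749/3933 = -158*3933/839749 = -621414/839749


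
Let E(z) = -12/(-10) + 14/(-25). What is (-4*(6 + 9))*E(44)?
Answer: -192/5 ≈ -38.400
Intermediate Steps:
E(z) = 16/25 (E(z) = -12*(-⅒) + 14*(-1/25) = 6/5 - 14/25 = 16/25)
(-4*(6 + 9))*E(44) = -4*(6 + 9)*(16/25) = -4*15*(16/25) = -60*16/25 = -192/5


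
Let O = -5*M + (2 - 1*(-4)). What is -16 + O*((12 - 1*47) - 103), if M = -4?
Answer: -3604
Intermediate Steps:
O = 26 (O = -5*(-4) + (2 - 1*(-4)) = 20 + (2 + 4) = 20 + 6 = 26)
-16 + O*((12 - 1*47) - 103) = -16 + 26*((12 - 1*47) - 103) = -16 + 26*((12 - 47) - 103) = -16 + 26*(-35 - 103) = -16 + 26*(-138) = -16 - 3588 = -3604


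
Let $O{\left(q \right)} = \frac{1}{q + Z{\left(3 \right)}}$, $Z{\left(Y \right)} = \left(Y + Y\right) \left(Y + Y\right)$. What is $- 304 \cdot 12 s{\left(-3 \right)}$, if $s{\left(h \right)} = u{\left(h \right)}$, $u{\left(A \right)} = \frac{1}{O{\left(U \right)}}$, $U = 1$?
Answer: $-134976$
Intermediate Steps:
$Z{\left(Y \right)} = 4 Y^{2}$ ($Z{\left(Y \right)} = 2 Y 2 Y = 4 Y^{2}$)
$O{\left(q \right)} = \frac{1}{36 + q}$ ($O{\left(q \right)} = \frac{1}{q + 4 \cdot 3^{2}} = \frac{1}{q + 4 \cdot 9} = \frac{1}{q + 36} = \frac{1}{36 + q}$)
$u{\left(A \right)} = 37$ ($u{\left(A \right)} = \frac{1}{\frac{1}{36 + 1}} = \frac{1}{\frac{1}{37}} = 37$)
$s{\left(h \right)} = 37$
$- 304 \cdot 12 s{\left(-3 \right)} = - 304 \cdot 12 \cdot 37 = \left(-304\right) 444 = -134976$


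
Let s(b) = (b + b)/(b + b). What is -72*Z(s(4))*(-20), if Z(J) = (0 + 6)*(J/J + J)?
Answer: 17280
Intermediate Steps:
s(b) = 1 (s(b) = (2*b)/((2*b)) = (2*b)*(1/(2*b)) = 1)
Z(J) = 6 + 6*J (Z(J) = 6*(1 + J) = 6 + 6*J)
-72*Z(s(4))*(-20) = -72*(6 + 6*1)*(-20) = -72*(6 + 6)*(-20) = -72*12*(-20) = -864*(-20) = 17280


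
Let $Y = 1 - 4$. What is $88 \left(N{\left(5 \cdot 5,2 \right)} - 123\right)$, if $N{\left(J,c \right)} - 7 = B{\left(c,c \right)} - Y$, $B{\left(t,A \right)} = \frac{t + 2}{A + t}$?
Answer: $-9856$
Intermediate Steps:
$B{\left(t,A \right)} = \frac{2 + t}{A + t}$
$Y = -3$ ($Y = 1 - 4 = -3$)
$N{\left(J,c \right)} = 10 + \frac{2 + c}{2 c}$ ($N{\left(J,c \right)} = 7 + \left(\frac{2 + c}{c + c} - -3\right) = 7 + \left(\frac{2 + c}{2 c} + 3\right) = 7 + \left(3 + \frac{2 + c}{2 c}\right) = 10 + \frac{2 + c}{2 c}$)
$88 \left(N{\left(5 \cdot 5,2 \right)} - 123\right) = 88 \left(\left(\frac{21}{2} + \frac{1}{2}\right) - 123\right) = 88 \left(11 - 123\right) = 88 \left(-112\right) = -9856$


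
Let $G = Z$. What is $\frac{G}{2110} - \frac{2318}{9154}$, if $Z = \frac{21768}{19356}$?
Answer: $- \frac{1968136346}{7788749555} \approx -0.25269$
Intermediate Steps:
$Z = \frac{1814}{1613}$ ($Z = 21768 \cdot \frac{1}{19356} = \frac{1814}{1613} \approx 1.1246$)
$G = \frac{1814}{1613} \approx 1.1246$
$\frac{G}{2110} - \frac{2318}{9154} = \frac{1814}{1613 \cdot 2110} - \frac{2318}{9154} = \frac{1814}{1613} \cdot \frac{1}{2110} - \frac{1159}{4577} = \frac{907}{1701715} - \frac{1159}{4577} = - \frac{1968136346}{7788749555}$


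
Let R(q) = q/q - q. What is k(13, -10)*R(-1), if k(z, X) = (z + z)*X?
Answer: -520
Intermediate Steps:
k(z, X) = 2*X*z (k(z, X) = (2*z)*X = 2*X*z)
R(q) = 1 - q
k(13, -10)*R(-1) = (2*(-10)*13)*(1 - 1*(-1)) = -260*(1 + 1) = -260*2 = -520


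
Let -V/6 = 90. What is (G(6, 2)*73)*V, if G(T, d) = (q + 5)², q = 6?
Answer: -4769820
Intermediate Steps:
V = -540 (V = -6*90 = -540)
G(T, d) = 121 (G(T, d) = (6 + 5)² = 11² = 121)
(G(6, 2)*73)*V = (121*73)*(-540) = 8833*(-540) = -4769820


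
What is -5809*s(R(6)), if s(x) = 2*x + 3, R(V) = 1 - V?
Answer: 40663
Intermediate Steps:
s(x) = 3 + 2*x
-5809*s(R(6)) = -5809*(3 + 2*(1 - 1*6)) = -5809*(3 + 2*(1 - 6)) = -5809*(3 + 2*(-5)) = -5809*(3 - 10) = -5809*(-7) = 40663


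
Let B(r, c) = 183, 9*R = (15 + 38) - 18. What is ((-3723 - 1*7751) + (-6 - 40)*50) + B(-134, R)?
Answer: -13591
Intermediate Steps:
R = 35/9 (R = ((15 + 38) - 18)/9 = (53 - 18)/9 = (⅑)*35 = 35/9 ≈ 3.8889)
((-3723 - 1*7751) + (-6 - 40)*50) + B(-134, R) = ((-3723 - 1*7751) + (-6 - 40)*50) + 183 = ((-3723 - 7751) - 46*50) + 183 = (-11474 - 2300) + 183 = -13774 + 183 = -13591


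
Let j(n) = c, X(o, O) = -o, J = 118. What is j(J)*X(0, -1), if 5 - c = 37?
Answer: 0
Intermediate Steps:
c = -32 (c = 5 - 1*37 = 5 - 37 = -32)
j(n) = -32
j(J)*X(0, -1) = -(-32)*0 = -32*0 = 0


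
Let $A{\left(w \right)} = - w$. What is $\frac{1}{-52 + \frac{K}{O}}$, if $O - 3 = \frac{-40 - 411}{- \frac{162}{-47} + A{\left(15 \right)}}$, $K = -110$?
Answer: $- \frac{11413}{623341} \approx -0.018309$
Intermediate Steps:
$O = \frac{22826}{543}$ ($O = 3 + \frac{-40 - 411}{- \frac{162}{-47} - 15} = 3 - \frac{451}{\left(-162\right) \left(- \frac{1}{47}\right) - 15} = 3 - \frac{451}{\frac{162}{47} - 15} = 3 - \frac{451}{- \frac{543}{47}} = 3 - - \frac{21197}{543} = 3 + \frac{21197}{543} = \frac{22826}{543} \approx 42.037$)
$\frac{1}{-52 + \frac{K}{O}} = \frac{1}{-52 - \frac{110}{\frac{22826}{543}}} = \frac{1}{-52 - \frac{29865}{11413}} = \frac{1}{- \frac{623341}{11413}} = - \frac{11413}{623341}$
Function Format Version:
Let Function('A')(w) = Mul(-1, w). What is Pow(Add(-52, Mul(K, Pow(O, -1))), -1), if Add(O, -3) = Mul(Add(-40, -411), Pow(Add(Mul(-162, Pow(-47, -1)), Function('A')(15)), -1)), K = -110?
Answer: Rational(-11413, 623341) ≈ -0.018309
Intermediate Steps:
O = Rational(22826, 543) (O = Add(3, Mul(Add(-40, -411), Pow(Add(Mul(-162, Pow(-47, -1)), Mul(-1, 15)), -1))) = Add(3, Mul(-451, Pow(Add(Mul(-162, Rational(-1, 47)), -15), -1))) = Add(3, Mul(-451, Pow(Add(Rational(162, 47), -15), -1))) = Add(3, Mul(-451, Pow(Rational(-543, 47), -1))) = Add(3, Mul(-451, Rational(-47, 543))) = Add(3, Rational(21197, 543)) = Rational(22826, 543) ≈ 42.037)
Pow(Add(-52, Mul(K, Pow(O, -1))), -1) = Pow(Add(-52, Mul(-110, Pow(Rational(22826, 543), -1))), -1) = Pow(Add(-52, Mul(-110, Rational(543, 22826))), -1) = Pow(Add(-52, Rational(-29865, 11413)), -1) = Pow(Rational(-623341, 11413), -1) = Rational(-11413, 623341)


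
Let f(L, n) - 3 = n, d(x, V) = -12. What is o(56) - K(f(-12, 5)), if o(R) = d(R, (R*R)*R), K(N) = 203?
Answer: -215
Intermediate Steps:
f(L, n) = 3 + n
o(R) = -12
o(56) - K(f(-12, 5)) = -12 - 1*203 = -12 - 203 = -215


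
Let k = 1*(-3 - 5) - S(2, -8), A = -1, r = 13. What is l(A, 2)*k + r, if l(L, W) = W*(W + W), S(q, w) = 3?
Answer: -75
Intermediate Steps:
l(L, W) = 2*W² (l(L, W) = W*(2*W) = 2*W²)
k = -11 (k = 1*(-3 - 5) - 1*3 = 1*(-8) - 3 = -8 - 3 = -11)
l(A, 2)*k + r = (2*2²)*(-11) + 13 = (2*4)*(-11) + 13 = 8*(-11) + 13 = -88 + 13 = -75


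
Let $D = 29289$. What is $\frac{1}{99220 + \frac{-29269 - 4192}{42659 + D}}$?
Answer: $\frac{71948}{7138647099} \approx 1.0079 \cdot 10^{-5}$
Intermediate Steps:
$\frac{1}{99220 + \frac{-29269 - 4192}{42659 + D}} = \frac{1}{99220 + \frac{-29269 - 4192}{42659 + 29289}} = \frac{1}{99220 - \frac{33461}{71948}} = \frac{1}{\frac{7138647099}{71948}} = \frac{71948}{7138647099}$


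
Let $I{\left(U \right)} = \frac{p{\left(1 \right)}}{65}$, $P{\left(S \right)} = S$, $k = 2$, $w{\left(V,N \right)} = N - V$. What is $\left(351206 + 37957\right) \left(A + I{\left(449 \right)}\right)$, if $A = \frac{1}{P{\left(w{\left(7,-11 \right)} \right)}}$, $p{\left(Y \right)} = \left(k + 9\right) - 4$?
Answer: $\frac{7912981}{390} \approx 20290.0$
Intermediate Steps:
$p{\left(Y \right)} = 7$ ($p{\left(Y \right)} = \left(2 + 9\right) - 4 = 11 - 4 = 7$)
$I{\left(U \right)} = \frac{7}{65}$
$A = - \frac{1}{18}$ ($A = \frac{1}{-11 - 7} = \frac{1}{-18} = - \frac{1}{18} \approx -0.055556$)
$\left(351206 + 37957\right) \left(A + I{\left(449 \right)}\right) = \left(351206 + 37957\right) \left(- \frac{1}{18} + \frac{7}{65}\right) = 389163 \cdot \frac{61}{1170} = \frac{7912981}{390}$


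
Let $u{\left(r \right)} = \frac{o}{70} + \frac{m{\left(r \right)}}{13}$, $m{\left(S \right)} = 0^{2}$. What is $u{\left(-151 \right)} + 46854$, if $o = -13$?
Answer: $\frac{3279767}{70} \approx 46854.0$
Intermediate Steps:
$m{\left(S \right)} = 0$
$u{\left(r \right)} = - \frac{13}{70}$ ($u{\left(r \right)} = - \frac{13}{70} + \frac{0}{13} = \left(-13\right) \frac{1}{70} + 0 \cdot \frac{1}{13} = - \frac{13}{70} + 0 = - \frac{13}{70}$)
$u{\left(-151 \right)} + 46854 = - \frac{13}{70} + 46854 = \frac{3279767}{70}$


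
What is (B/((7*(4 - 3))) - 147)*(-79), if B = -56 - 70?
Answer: 13035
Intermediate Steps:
B = -126
(B/((7*(4 - 3))) - 147)*(-79) = (-126*1/(7*(4 - 3)) - 147)*(-79) = (-126/(7*1) - 147)*(-79) = (-126/7 - 147)*(-79) = (-126*⅐ - 147)*(-79) = (-18 - 147)*(-79) = -165*(-79) = 13035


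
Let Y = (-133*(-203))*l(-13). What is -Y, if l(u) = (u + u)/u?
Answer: -53998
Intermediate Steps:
l(u) = 2 (l(u) = (2*u)/u = 2)
Y = 53998 (Y = -133*(-203)*2 = 26999*2 = 53998)
-Y = -1*53998 = -53998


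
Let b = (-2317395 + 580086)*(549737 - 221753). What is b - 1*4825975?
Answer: -569814381031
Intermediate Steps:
b = -569809555056 (b = -1737309*327984 = -569809555056)
b - 1*4825975 = -569809555056 - 1*4825975 = -569809555056 - 4825975 = -569814381031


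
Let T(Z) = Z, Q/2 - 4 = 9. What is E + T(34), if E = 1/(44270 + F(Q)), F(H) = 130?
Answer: 1509601/44400 ≈ 34.000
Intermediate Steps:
Q = 26 (Q = 8 + 2*9 = 8 + 18 = 26)
E = 1/44400 (E = 1/(44270 + 130) = 1/44400 ≈ 2.2523e-5)
E + T(34) = 1/44400 + 34 = 1509601/44400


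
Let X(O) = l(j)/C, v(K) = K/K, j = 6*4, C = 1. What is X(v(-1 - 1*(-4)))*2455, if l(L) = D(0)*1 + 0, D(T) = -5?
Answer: -12275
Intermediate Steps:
j = 24
v(K) = 1
l(L) = -5 (l(L) = -5*1 + 0 = -5 + 0 = -5)
X(O) = -5 (X(O) = -5/1 = -5*1 = -5)
X(v(-1 - 1*(-4)))*2455 = -5*2455 = -12275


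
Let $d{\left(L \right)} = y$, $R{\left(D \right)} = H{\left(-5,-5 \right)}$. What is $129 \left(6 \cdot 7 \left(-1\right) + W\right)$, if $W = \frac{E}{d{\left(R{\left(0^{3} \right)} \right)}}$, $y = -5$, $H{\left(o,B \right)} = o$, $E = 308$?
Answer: $- \frac{66822}{5} \approx -13364.0$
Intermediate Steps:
$R{\left(D \right)} = -5$
$d{\left(L \right)} = -5$
$W = - \frac{308}{5}$ ($W = \frac{308}{-5} = 308 \left(- \frac{1}{5}\right) = - \frac{308}{5} \approx -61.6$)
$129 \left(6 \cdot 7 \left(-1\right) + W\right) = 129 \left(6 \cdot 7 \left(-1\right) - \frac{308}{5}\right) = 129 \left(42 \left(-1\right) - \frac{308}{5}\right) = 129 \left(-42 - \frac{308}{5}\right) = 129 \left(- \frac{518}{5}\right) = - \frac{66822}{5}$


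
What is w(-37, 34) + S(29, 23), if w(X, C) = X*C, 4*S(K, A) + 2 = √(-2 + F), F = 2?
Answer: -2517/2 ≈ -1258.5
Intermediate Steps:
S(K, A) = -½ (S(K, A) = -½ + √(-2 + 2)/4 = -½ + √0/4 = -½ + (¼)*0 = -½ + 0 = -½)
w(X, C) = C*X
w(-37, 34) + S(29, 23) = 34*(-37) - ½ = -1258 - ½ = -2517/2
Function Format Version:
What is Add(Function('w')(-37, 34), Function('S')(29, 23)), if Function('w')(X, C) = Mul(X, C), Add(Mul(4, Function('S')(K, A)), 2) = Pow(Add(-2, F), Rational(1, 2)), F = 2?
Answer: Rational(-2517, 2) ≈ -1258.5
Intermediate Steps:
Function('S')(K, A) = Rational(-1, 2) (Function('S')(K, A) = Add(Rational(-1, 2), Mul(Rational(1, 4), Pow(Add(-2, 2), Rational(1, 2)))) = Add(Rational(-1, 2), Mul(Rational(1, 4), Pow(0, Rational(1, 2)))) = Add(Rational(-1, 2), Mul(Rational(1, 4), 0)) = Add(Rational(-1, 2), 0) = Rational(-1, 2))
Function('w')(X, C) = Mul(C, X)
Add(Function('w')(-37, 34), Function('S')(29, 23)) = Add(Mul(34, -37), Rational(-1, 2)) = Add(-1258, Rational(-1, 2)) = Rational(-2517, 2)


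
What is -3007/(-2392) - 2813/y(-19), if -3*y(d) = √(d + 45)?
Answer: 3007/2392 + 8439*√26/26 ≈ 1656.3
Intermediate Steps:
y(d) = -√(45 + d)/3 (y(d) = -√(d + 45)/3 = -√(45 + d)/3)
-3007/(-2392) - 2813/y(-19) = -3007/(-2392) - 2813*(-3/√(45 - 19)) = -3007*(-1/2392) - 2813*(-3*√26/26) = 3007/2392 - (-8439)*√26/26 = 3007/2392 + 8439*√26/26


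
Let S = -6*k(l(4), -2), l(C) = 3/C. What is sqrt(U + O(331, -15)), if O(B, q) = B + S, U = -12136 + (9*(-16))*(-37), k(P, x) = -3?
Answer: I*sqrt(6459) ≈ 80.368*I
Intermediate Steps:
S = 18 (S = -6*(-3) = 18)
U = -6808 (U = -12136 - 144*(-37) = -12136 + 5328 = -6808)
O(B, q) = 18 + B (O(B, q) = B + 18 = 18 + B)
sqrt(U + O(331, -15)) = sqrt(-6808 + (18 + 331)) = sqrt(-6808 + 349) = sqrt(-6459) = I*sqrt(6459)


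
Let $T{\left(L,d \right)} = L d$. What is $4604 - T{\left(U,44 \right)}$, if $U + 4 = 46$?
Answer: $2756$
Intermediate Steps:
$U = 42$ ($U = -4 + 46 = 42$)
$4604 - T{\left(U,44 \right)} = 4604 - 42 \cdot 44 = 4604 - 1848 = 2756$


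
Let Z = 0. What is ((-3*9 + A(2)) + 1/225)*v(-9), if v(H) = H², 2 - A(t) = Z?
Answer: -50616/25 ≈ -2024.6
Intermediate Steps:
A(t) = 2 (A(t) = 2 - 1*0 = 2 + 0 = 2)
((-3*9 + A(2)) + 1/225)*v(-9) = ((-3*9 + 2) + 1/225)*(-9)² = ((-27 + 2) + 1/225)*81 = (-25 + 1/225)*81 = -5624/225*81 = -50616/25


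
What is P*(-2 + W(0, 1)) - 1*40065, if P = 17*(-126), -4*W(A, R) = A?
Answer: -35781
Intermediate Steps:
W(A, R) = -A/4
P = -2142
P*(-2 + W(0, 1)) - 1*40065 = -2142*(-2 - 1/4*0) - 1*40065 = -2142*(-2 + 0) - 40065 = -2142*(-2) - 40065 = 4284 - 40065 = -35781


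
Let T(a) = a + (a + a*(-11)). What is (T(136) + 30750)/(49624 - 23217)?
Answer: 29526/26407 ≈ 1.1181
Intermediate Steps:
T(a) = -9*a (T(a) = a + (a - 11*a) = a - 10*a = -9*a)
(T(136) + 30750)/(49624 - 23217) = (-9*136 + 30750)/(49624 - 23217) = (-1224 + 30750)/26407 = 29526*(1/26407) = 29526/26407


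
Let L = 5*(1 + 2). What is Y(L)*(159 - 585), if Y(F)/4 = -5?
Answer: 8520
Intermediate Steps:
L = 15 (L = 5*3 = 15)
Y(F) = -20 (Y(F) = 4*(-5) = -20)
Y(L)*(159 - 585) = -20*(159 - 585) = -20*(-426) = 8520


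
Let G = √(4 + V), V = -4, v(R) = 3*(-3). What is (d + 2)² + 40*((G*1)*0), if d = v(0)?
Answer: 49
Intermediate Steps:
v(R) = -9
d = -9
G = 0 (G = √(4 - 4) = √0 = 0)
(d + 2)² + 40*((G*1)*0) = (-9 + 2)² + 40*((0*1)*0) = (-7)² + 40*(0*0) = 49 + 40*0 = 49 + 0 = 49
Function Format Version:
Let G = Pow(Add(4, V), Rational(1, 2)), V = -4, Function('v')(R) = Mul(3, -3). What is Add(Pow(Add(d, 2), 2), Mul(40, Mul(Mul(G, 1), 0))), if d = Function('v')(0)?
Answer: 49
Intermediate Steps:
Function('v')(R) = -9
d = -9
G = 0 (G = Pow(Add(4, -4), Rational(1, 2)) = Pow(0, Rational(1, 2)) = 0)
Add(Pow(Add(d, 2), 2), Mul(40, Mul(Mul(G, 1), 0))) = Add(Pow(Add(-9, 2), 2), Mul(40, Mul(Mul(0, 1), 0))) = Add(Pow(-7, 2), Mul(40, Mul(0, 0))) = Add(49, Mul(40, 0)) = Add(49, 0) = 49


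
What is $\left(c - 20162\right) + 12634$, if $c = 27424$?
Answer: $19896$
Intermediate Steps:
$\left(c - 20162\right) + 12634 = \left(27424 - 20162\right) + 12634 = 7262 + 12634 = 19896$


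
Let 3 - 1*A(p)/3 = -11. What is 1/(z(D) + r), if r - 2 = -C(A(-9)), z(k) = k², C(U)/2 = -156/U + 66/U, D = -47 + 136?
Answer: 7/55491 ≈ 0.00012615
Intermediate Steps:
A(p) = 42 (A(p) = 9 - 3*(-11) = 9 + 33 = 42)
D = 89
C(U) = -180/U (C(U) = 2*(-156/U + 66/U) = 2*(-90/U) = -180/U)
r = 44/7 (r = 2 - (-180)/42 = 2 - 1*(-30/7) = 2 + 30/7 = 44/7 ≈ 6.2857)
1/(z(D) + r) = 1/(89² + 44/7) = 1/(7921 + 44/7) = 1/(55491/7) = 7/55491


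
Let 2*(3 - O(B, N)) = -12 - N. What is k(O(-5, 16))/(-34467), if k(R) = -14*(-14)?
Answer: -196/34467 ≈ -0.0056866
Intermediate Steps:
O(B, N) = 9 + N/2 (O(B, N) = 3 - (-12 - N)/2 = 3 + (6 + N/2) = 9 + N/2)
k(R) = 196
k(O(-5, 16))/(-34467) = 196/(-34467) = 196*(-1/34467) = -196/34467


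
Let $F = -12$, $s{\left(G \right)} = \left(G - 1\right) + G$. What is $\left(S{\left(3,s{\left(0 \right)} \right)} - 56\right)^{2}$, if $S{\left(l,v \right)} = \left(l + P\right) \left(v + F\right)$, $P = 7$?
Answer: $34596$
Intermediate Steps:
$s{\left(G \right)} = -1 + 2 G$ ($s{\left(G \right)} = \left(-1 + G\right) + G = -1 + 2 G$)
$S{\left(l,v \right)} = \left(-12 + v\right) \left(7 + l\right)$ ($S{\left(l,v \right)} = \left(l + 7\right) \left(v - 12\right) = \left(7 + l\right) \left(-12 + v\right) = \left(-12 + v\right) \left(7 + l\right)$)
$\left(S{\left(3,s{\left(0 \right)} \right)} - 56\right)^{2} = \left(\left(-84 - 36 + 7 \left(-1 + 2 \cdot 0\right) + 3 \left(-1 + 2 \cdot 0\right)\right) - 56\right)^{2} = \left(\left(-84 - 36 + 7 \left(-1 + 0\right) + 3 \left(-1 + 0\right)\right) - 56\right)^{2} = \left(\left(-84 - 36 + 7 \left(-1\right) + 3 \left(-1\right)\right) - 56\right)^{2} = \left(\left(-84 - 36 - 7 - 3\right) - 56\right)^{2} = \left(-130 - 56\right)^{2} = \left(-186\right)^{2} = 34596$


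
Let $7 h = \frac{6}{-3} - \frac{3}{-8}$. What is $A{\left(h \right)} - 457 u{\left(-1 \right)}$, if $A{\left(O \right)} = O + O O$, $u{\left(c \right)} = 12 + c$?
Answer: $- \frac{15765231}{3136} \approx -5027.2$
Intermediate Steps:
$h = - \frac{13}{56}$ ($h = \frac{\frac{6}{-3} - \frac{3}{-8}}{7} = \frac{6 \left(- \frac{1}{3}\right) - - \frac{3}{8}}{7} = \frac{-2 + \frac{3}{8}}{7} = \frac{1}{7} \left(- \frac{13}{8}\right) = - \frac{13}{56} \approx -0.23214$)
$A{\left(O \right)} = O + O^{2}$
$A{\left(h \right)} - 457 u{\left(-1 \right)} = - \frac{13 \left(1 - \frac{13}{56}\right)}{56} - 457 \left(12 - 1\right) = \left(- \frac{13}{56}\right) \frac{43}{56} - 5027 = - \frac{559}{3136} - 5027 = - \frac{15765231}{3136}$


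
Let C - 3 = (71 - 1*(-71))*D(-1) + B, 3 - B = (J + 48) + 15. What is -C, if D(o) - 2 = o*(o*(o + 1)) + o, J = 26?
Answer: -59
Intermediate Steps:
D(o) = 2 + o + o**2*(1 + o) (D(o) = 2 + (o*(o*(o + 1)) + o) = 2 + (o*(o*(1 + o)) + o) = 2 + (o**2*(1 + o) + o) = 2 + (o + o**2*(1 + o)) = 2 + o + o**2*(1 + o))
B = -86 (B = 3 - ((26 + 48) + 15) = 3 - (74 + 15) = 3 - 1*89 = 3 - 89 = -86)
C = 59 (C = 3 + ((71 - 1*(-71))*(2 - 1 + (-1)**2 + (-1)**3) - 86) = 3 + ((71 + 71)*(2 - 1 + 1 - 1) - 86) = 3 + (142*1 - 86) = 3 + (142 - 86) = 3 + 56 = 59)
-C = -1*59 = -59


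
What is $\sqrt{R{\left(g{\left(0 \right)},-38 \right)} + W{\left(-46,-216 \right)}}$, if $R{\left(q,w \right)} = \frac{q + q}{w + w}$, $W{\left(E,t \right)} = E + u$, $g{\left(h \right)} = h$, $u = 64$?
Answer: $3 \sqrt{2} \approx 4.2426$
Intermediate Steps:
$W{\left(E,t \right)} = 64 + E$ ($W{\left(E,t \right)} = E + 64 = 64 + E$)
$R{\left(q,w \right)} = \frac{q}{w}$ ($R{\left(q,w \right)} = \frac{2 q}{2 w} = 2 q \frac{1}{2 w} = \frac{q}{w}$)
$\sqrt{R{\left(g{\left(0 \right)},-38 \right)} + W{\left(-46,-216 \right)}} = \sqrt{\frac{0}{-38} + \left(64 - 46\right)} = \sqrt{0 \left(- \frac{1}{38}\right) + 18} = \sqrt{0 + 18} = \sqrt{18} = 3 \sqrt{2}$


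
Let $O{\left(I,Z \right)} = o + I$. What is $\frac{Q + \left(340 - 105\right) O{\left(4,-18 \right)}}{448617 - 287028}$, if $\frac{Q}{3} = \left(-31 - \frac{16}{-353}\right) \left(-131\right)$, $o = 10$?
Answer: $\frac{5455681}{57040917} \approx 0.095645$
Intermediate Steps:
$O{\left(I,Z \right)} = 10 + I$
$Q = \frac{4294311}{353}$ ($Q = 3 \left(-31 - \frac{16}{-353}\right) \left(-131\right) = 3 \left(-31 - - \frac{16}{353}\right) \left(-131\right) = 3 \left(-31 + \frac{16}{353}\right) \left(-131\right) = 3 \left(\left(- \frac{10927}{353}\right) \left(-131\right)\right) = 3 \cdot \frac{1431437}{353} = \frac{4294311}{353} \approx 12165.0$)
$\frac{Q + \left(340 - 105\right) O{\left(4,-18 \right)}}{448617 - 287028} = \frac{\frac{4294311}{353} + \left(340 - 105\right) \left(10 + 4\right)}{448617 - 287028} = \frac{\frac{4294311}{353} + 235 \cdot 14}{161589} = \left(\frac{4294311}{353} + 3290\right) \frac{1}{161589} = \frac{5455681}{353} \cdot \frac{1}{161589} = \frac{5455681}{57040917}$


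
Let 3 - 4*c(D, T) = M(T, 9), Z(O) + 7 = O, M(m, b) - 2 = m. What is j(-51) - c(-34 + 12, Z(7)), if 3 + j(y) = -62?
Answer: -261/4 ≈ -65.250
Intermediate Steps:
M(m, b) = 2 + m
Z(O) = -7 + O
j(y) = -65 (j(y) = -3 - 62 = -65)
c(D, T) = ¼ - T/4 (c(D, T) = ¾ - (2 + T)/4 = ¾ + (-½ - T/4) = ¼ - T/4)
j(-51) - c(-34 + 12, Z(7)) = -65 - (¼ - (-7 + 7)/4) = -65 - (¼ - ¼*0) = -65 - (¼ + 0) = -65 - 1*¼ = -65 - ¼ = -261/4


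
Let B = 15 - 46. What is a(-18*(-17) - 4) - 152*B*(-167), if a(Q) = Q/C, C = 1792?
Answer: -705065833/896 ≈ -7.8690e+5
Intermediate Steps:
B = -31
a(Q) = Q/1792
a(-18*(-17) - 4) - 152*B*(-167) = (-18*(-17) - 4)/1792 - 152*(-31)*(-167) = (306 - 4)/1792 - (-4712)*(-167) = (1/1792)*302 - 1*786904 = 151/896 - 786904 = -705065833/896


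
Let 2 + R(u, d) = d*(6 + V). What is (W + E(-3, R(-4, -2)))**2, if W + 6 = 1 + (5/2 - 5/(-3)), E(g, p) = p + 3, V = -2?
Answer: 2209/36 ≈ 61.361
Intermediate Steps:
R(u, d) = -2 + 4*d (R(u, d) = -2 + d*(6 - 2) = -2 + d*4 = -2 + 4*d)
E(g, p) = 3 + p
W = -5/6 (W = -6 + (1 + (5/2 - 5/(-3))) = -6 + (1 + (5*(1/2) - 5*(-1/3))) = -6 + (1 + (5/2 + 5/3)) = -6 + (1 + 25/6) = -6 + 31/6 = -5/6 ≈ -0.83333)
(W + E(-3, R(-4, -2)))**2 = (-5/6 + (3 + (-2 + 4*(-2))))**2 = (-5/6 + (3 + (-2 - 8)))**2 = (-5/6 + (3 - 10))**2 = (-5/6 - 7)**2 = (-47/6)**2 = 2209/36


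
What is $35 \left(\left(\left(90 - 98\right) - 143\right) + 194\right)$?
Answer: $1505$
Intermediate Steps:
$35 \left(\left(\left(90 - 98\right) - 143\right) + 194\right) = 35 \left(\left(-8 - 143\right) + 194\right) = 35 \left(-151 + 194\right) = 35 \cdot 43 = 1505$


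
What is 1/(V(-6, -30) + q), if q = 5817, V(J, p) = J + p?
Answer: 1/5781 ≈ 0.00017298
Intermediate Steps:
1/(V(-6, -30) + q) = 1/((-6 - 30) + 5817) = 1/(-36 + 5817) = 1/5781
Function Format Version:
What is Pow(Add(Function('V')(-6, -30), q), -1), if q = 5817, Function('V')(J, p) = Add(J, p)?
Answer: Rational(1, 5781) ≈ 0.00017298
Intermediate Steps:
Pow(Add(Function('V')(-6, -30), q), -1) = Pow(Add(Add(-6, -30), 5817), -1) = Pow(Add(-36, 5817), -1) = Pow(5781, -1) = Rational(1, 5781)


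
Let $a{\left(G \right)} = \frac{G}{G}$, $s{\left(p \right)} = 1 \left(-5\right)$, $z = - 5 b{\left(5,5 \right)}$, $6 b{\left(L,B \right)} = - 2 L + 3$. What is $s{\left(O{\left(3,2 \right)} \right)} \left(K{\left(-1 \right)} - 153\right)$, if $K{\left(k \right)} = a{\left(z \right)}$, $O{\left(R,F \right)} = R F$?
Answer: $760$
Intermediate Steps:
$b{\left(L,B \right)} = \frac{1}{2} - \frac{L}{3}$ ($b{\left(L,B \right)} = \frac{- 2 L + 3}{6} = \frac{3 - 2 L}{6} = \frac{1}{2} - \frac{L}{3}$)
$z = \frac{35}{6}$ ($z = - 5 \left(\frac{1}{2} - \frac{5}{3}\right) = \left(-5\right) \left(- \frac{7}{6}\right) = \frac{35}{6} \approx 5.8333$)
$O{\left(R,F \right)} = F R$
$s{\left(p \right)} = -5$
$a{\left(G \right)} = 1$
$K{\left(k \right)} = 1$
$s{\left(O{\left(3,2 \right)} \right)} \left(K{\left(-1 \right)} - 153\right) = - 5 \left(1 - 153\right) = \left(-5\right) \left(-152\right) = 760$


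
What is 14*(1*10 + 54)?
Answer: 896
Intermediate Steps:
14*(1*10 + 54) = 14*(10 + 54) = 14*64 = 896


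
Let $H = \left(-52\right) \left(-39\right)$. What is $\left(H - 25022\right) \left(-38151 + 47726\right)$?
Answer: $-220167550$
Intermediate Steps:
$H = 2028$
$\left(H - 25022\right) \left(-38151 + 47726\right) = \left(2028 - 25022\right) \left(-38151 + 47726\right) = \left(-22994\right) 9575 = -220167550$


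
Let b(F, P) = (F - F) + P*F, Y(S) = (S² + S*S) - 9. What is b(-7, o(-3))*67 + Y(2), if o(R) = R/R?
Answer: -470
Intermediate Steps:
o(R) = 1
Y(S) = -9 + 2*S² (Y(S) = (S² + S²) - 9 = 2*S² - 9 = -9 + 2*S²)
b(F, P) = F*P (b(F, P) = 0 + F*P = F*P)
b(-7, o(-3))*67 + Y(2) = -7*1*67 + (-9 + 2*2²) = -7*67 + (-9 + 2*4) = -469 + (-9 + 8) = -469 - 1 = -470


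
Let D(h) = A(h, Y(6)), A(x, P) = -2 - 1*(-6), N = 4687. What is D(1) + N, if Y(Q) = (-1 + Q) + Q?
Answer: 4691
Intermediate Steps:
Y(Q) = -1 + 2*Q
A(x, P) = 4 (A(x, P) = -2 + 6 = 4)
D(h) = 4
D(1) + N = 4 + 4687 = 4691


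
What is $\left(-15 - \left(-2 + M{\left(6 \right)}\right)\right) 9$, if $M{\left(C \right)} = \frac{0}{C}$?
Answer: $-117$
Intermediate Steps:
$M{\left(C \right)} = 0$
$\left(-15 - \left(-2 + M{\left(6 \right)}\right)\right) 9 = \left(-15 + \left(2 - 0\right)\right) 9 = \left(-15 + \left(2 + 0\right)\right) 9 = \left(-15 + 2\right) 9 = \left(-13\right) 9 = -117$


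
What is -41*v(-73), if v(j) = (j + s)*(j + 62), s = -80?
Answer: -69003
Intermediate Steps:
v(j) = (-80 + j)*(62 + j) (v(j) = (j - 80)*(j + 62) = (-80 + j)*(62 + j))
-41*v(-73) = -41*(-4960 + (-73)**2 - 18*(-73)) = -41*(-4960 + 5329 + 1314) = -41*1683 = -69003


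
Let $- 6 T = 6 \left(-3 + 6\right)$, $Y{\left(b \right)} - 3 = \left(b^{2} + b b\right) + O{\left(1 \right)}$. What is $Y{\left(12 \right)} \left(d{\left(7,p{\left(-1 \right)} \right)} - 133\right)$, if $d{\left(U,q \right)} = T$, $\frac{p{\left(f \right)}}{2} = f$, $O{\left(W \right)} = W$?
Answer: $-39712$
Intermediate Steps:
$p{\left(f \right)} = 2 f$
$Y{\left(b \right)} = 4 + 2 b^{2}$ ($Y{\left(b \right)} = 3 + \left(\left(b^{2} + b b\right) + 1\right) = 3 + \left(\left(b^{2} + b^{2}\right) + 1\right) = 3 + \left(2 b^{2} + 1\right) = 3 + \left(1 + 2 b^{2}\right) = 4 + 2 b^{2}$)
$T = -3$ ($T = - \frac{6 \left(-3 + 6\right)}{6} = - \frac{6 \cdot 3}{6} = \left(- \frac{1}{6}\right) 18 = -3$)
$d{\left(U,q \right)} = -3$
$Y{\left(12 \right)} \left(d{\left(7,p{\left(-1 \right)} \right)} - 133\right) = \left(4 + 2 \cdot 12^{2}\right) \left(-3 - 133\right) = \left(4 + 2 \cdot 144\right) \left(-136\right) = \left(4 + 288\right) \left(-136\right) = 292 \left(-136\right) = -39712$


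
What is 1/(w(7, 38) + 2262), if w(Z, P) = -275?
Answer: 1/1987 ≈ 0.00050327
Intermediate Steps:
1/(w(7, 38) + 2262) = 1/(-275 + 2262) = 1/1987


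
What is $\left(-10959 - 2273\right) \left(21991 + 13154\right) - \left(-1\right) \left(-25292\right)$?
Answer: $-465063932$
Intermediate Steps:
$\left(-10959 - 2273\right) \left(21991 + 13154\right) - \left(-1\right) \left(-25292\right) = \left(-13232\right) 35145 - 25292 = -465038640 - 25292 = -465063932$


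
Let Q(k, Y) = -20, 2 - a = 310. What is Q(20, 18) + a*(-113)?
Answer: 34784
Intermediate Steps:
a = -308 (a = 2 - 1*310 = 2 - 310 = -308)
Q(20, 18) + a*(-113) = -20 - 308*(-113) = -20 + 34804 = 34784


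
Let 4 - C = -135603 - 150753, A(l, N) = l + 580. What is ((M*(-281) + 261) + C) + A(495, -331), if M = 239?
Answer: 220537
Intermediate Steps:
A(l, N) = 580 + l
C = 286360 (C = 4 - (-135603 - 150753) = 4 - 1*(-286356) = 4 + 286356 = 286360)
((M*(-281) + 261) + C) + A(495, -331) = ((239*(-281) + 261) + 286360) + (580 + 495) = ((-67159 + 261) + 286360) + 1075 = (-66898 + 286360) + 1075 = 219462 + 1075 = 220537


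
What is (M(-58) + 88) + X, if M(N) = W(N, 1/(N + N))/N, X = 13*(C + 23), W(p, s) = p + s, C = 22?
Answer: 4534673/6728 ≈ 674.00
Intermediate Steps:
X = 585 (X = 13*(22 + 23) = 13*45 = 585)
M(N) = (N + 1/(2*N))/N (M(N) = (N + 1/(N + N))/N = (N + 1/(2*N))/N)
(M(-58) + 88) + X = ((1 + (½)/(-58)²) + 88) + 585 = ((1 + (½)*(1/3364)) + 88) + 585 = ((1 + 1/6728) + 88) + 585 = (6729/6728 + 88) + 585 = 598793/6728 + 585 = 4534673/6728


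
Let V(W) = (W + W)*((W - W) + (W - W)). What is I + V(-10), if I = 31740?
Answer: 31740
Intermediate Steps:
V(W) = 0 (V(W) = (2*W)*(0 + 0) = (2*W)*0 = 0)
I + V(-10) = 31740 + 0 = 31740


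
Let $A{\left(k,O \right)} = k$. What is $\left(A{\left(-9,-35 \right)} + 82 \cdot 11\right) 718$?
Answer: $641174$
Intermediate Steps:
$\left(A{\left(-9,-35 \right)} + 82 \cdot 11\right) 718 = \left(-9 + 82 \cdot 11\right) 718 = \left(-9 + 902\right) 718 = 893 \cdot 718 = 641174$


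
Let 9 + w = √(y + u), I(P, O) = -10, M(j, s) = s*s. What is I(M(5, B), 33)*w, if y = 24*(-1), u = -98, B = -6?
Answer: 90 - 10*I*√122 ≈ 90.0 - 110.45*I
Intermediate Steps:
y = -24
M(j, s) = s²
w = -9 + I*√122 (w = -9 + √(-24 - 98) = -9 + √(-122) = -9 + I*√122 ≈ -9.0 + 11.045*I)
I(M(5, B), 33)*w = -10*(-9 + I*√122) = 90 - 10*I*√122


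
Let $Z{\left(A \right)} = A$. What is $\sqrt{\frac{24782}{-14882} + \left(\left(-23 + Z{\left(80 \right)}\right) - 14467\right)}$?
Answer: $\frac{i \sqrt{797952012641}}{7441} \approx 120.05 i$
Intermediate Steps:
$\sqrt{\frac{24782}{-14882} + \left(\left(-23 + Z{\left(80 \right)}\right) - 14467\right)} = \sqrt{\frac{24782}{-14882} + \left(\left(-23 + 80\right) - 14467\right)} = \sqrt{24782 \left(- \frac{1}{14882}\right) + \left(57 - 14467\right)} = \sqrt{- \frac{12391}{7441} - 14410} = \sqrt{- \frac{107237201}{7441}} = \frac{i \sqrt{797952012641}}{7441}$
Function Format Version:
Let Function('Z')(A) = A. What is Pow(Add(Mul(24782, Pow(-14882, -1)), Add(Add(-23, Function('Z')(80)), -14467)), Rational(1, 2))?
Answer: Mul(Rational(1, 7441), I, Pow(797952012641, Rational(1, 2))) ≈ Mul(120.05, I)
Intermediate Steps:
Pow(Add(Mul(24782, Pow(-14882, -1)), Add(Add(-23, Function('Z')(80)), -14467)), Rational(1, 2)) = Pow(Add(Mul(24782, Pow(-14882, -1)), Add(Add(-23, 80), -14467)), Rational(1, 2)) = Pow(Add(Mul(24782, Rational(-1, 14882)), Add(57, -14467)), Rational(1, 2)) = Pow(Add(Rational(-12391, 7441), -14410), Rational(1, 2)) = Pow(Rational(-107237201, 7441), Rational(1, 2)) = Mul(Rational(1, 7441), I, Pow(797952012641, Rational(1, 2)))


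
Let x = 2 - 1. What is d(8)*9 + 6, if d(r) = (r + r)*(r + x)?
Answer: 1302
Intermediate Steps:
x = 1
d(r) = 2*r*(1 + r) (d(r) = (r + r)*(r + 1) = (2*r)*(1 + r) = 2*r*(1 + r))
d(8)*9 + 6 = (2*8*(1 + 8))*9 + 6 = (2*8*9)*9 + 6 = 144*9 + 6 = 1296 + 6 = 1302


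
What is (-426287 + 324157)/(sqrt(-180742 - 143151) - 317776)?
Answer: 32454462880/100981910069 + 102130*I*sqrt(323893)/100981910069 ≈ 0.32139 + 0.00057559*I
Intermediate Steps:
(-426287 + 324157)/(sqrt(-180742 - 143151) - 317776) = -102130/(sqrt(-323893) - 317776) = -102130/(I*sqrt(323893) - 317776) = -102130/(-317776 + I*sqrt(323893))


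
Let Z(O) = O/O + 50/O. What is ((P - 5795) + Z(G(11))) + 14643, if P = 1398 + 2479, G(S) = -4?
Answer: 25427/2 ≈ 12714.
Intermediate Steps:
P = 3877
Z(O) = 1 + 50/O
((P - 5795) + Z(G(11))) + 14643 = ((3877 - 5795) + (50 - 4)/(-4)) + 14643 = (-1918 - ¼*46) + 14643 = (-1918 - 23/2) + 14643 = -3859/2 + 14643 = 25427/2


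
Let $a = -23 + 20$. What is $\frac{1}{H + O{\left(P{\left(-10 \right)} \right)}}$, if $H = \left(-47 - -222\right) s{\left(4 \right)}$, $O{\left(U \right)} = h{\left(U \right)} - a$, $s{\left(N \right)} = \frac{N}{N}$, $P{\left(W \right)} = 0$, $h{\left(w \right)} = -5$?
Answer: $\frac{1}{173} \approx 0.0057803$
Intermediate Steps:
$a = -3$
$s{\left(N \right)} = 1$
$O{\left(U \right)} = -2$ ($O{\left(U \right)} = -5 - -3 = -5 + 3 = -2$)
$H = 175$ ($H = \left(-47 - -222\right) 1 = \left(-47 + 222\right) 1 = 175 \cdot 1 = 175$)
$\frac{1}{H + O{\left(P{\left(-10 \right)} \right)}} = \frac{1}{175 - 2} = \frac{1}{173}$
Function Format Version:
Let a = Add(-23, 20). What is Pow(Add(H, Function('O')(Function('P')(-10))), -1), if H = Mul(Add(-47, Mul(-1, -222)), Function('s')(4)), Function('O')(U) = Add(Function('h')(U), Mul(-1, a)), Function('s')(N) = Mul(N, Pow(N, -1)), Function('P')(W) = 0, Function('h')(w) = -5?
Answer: Rational(1, 173) ≈ 0.0057803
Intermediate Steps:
a = -3
Function('s')(N) = 1
Function('O')(U) = -2 (Function('O')(U) = Add(-5, Mul(-1, -3)) = Add(-5, 3) = -2)
H = 175 (H = Mul(Add(-47, Mul(-1, -222)), 1) = Mul(Add(-47, 222), 1) = Mul(175, 1) = 175)
Pow(Add(H, Function('O')(Function('P')(-10))), -1) = Pow(Add(175, -2), -1) = Pow(173, -1) = Rational(1, 173)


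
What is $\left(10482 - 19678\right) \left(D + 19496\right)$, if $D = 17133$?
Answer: $-336840284$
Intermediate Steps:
$\left(10482 - 19678\right) \left(D + 19496\right) = \left(10482 - 19678\right) \left(17133 + 19496\right) = \left(-9196\right) 36629 = -336840284$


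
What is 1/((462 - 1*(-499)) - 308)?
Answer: 1/653 ≈ 0.0015314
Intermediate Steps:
1/((462 - 1*(-499)) - 308) = 1/((462 + 499) - 308) = 1/(961 - 308) = 1/653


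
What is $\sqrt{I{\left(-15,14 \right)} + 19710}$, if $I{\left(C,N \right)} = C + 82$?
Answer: $\sqrt{19777} \approx 140.63$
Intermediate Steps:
$I{\left(C,N \right)} = 82 + C$
$\sqrt{I{\left(-15,14 \right)} + 19710} = \sqrt{\left(82 - 15\right) + 19710} = \sqrt{67 + 19710} = \sqrt{19777}$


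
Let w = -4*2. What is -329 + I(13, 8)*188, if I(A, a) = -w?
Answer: 1175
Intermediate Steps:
w = -8
I(A, a) = 8 (I(A, a) = -1*(-8) = 8)
-329 + I(13, 8)*188 = -329 + 8*188 = -329 + 1504 = 1175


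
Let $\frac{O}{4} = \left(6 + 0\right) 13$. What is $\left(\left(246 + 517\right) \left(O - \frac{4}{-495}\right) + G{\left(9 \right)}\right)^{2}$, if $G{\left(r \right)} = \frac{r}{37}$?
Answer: $\frac{19010585538453294361}{335439225} \approx 5.6674 \cdot 10^{10}$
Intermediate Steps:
$O = 312$ ($O = 4 \left(6 + 0\right) 13 = 4 \cdot 6 \cdot 13 = 4 \cdot 78 = 312$)
$G{\left(r \right)} = \frac{r}{37}$ ($G{\left(r \right)} = r \frac{1}{37} = \frac{r}{37}$)
$\left(\left(246 + 517\right) \left(O - \frac{4}{-495}\right) + G{\left(9 \right)}\right)^{2} = \left(\left(246 + 517\right) \left(312 - \frac{4}{-495}\right) + \frac{1}{37} \cdot 9\right)^{2} = \left(763 \left(312 - - \frac{4}{495}\right) + \frac{9}{37}\right)^{2} = \left(763 \left(312 + \frac{4}{495}\right) + \frac{9}{37}\right)^{2} = \left(763 \cdot \frac{154444}{495} + \frac{9}{37}\right)^{2} = \left(\frac{117840772}{495} + \frac{9}{37}\right)^{2} = \left(\frac{4360113019}{18315}\right)^{2} = \frac{19010585538453294361}{335439225}$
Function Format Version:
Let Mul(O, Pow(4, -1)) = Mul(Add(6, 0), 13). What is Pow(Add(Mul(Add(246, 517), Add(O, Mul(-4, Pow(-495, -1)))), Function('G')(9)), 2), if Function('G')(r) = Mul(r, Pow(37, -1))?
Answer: Rational(19010585538453294361, 335439225) ≈ 5.6674e+10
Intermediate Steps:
O = 312 (O = Mul(4, Mul(Add(6, 0), 13)) = Mul(4, Mul(6, 13)) = Mul(4, 78) = 312)
Function('G')(r) = Mul(Rational(1, 37), r) (Function('G')(r) = Mul(r, Rational(1, 37)) = Mul(Rational(1, 37), r))
Pow(Add(Mul(Add(246, 517), Add(O, Mul(-4, Pow(-495, -1)))), Function('G')(9)), 2) = Pow(Add(Mul(Add(246, 517), Add(312, Mul(-4, Pow(-495, -1)))), Mul(Rational(1, 37), 9)), 2) = Pow(Add(Mul(763, Add(312, Mul(-4, Rational(-1, 495)))), Rational(9, 37)), 2) = Pow(Add(Mul(763, Add(312, Rational(4, 495))), Rational(9, 37)), 2) = Pow(Add(Mul(763, Rational(154444, 495)), Rational(9, 37)), 2) = Pow(Add(Rational(117840772, 495), Rational(9, 37)), 2) = Pow(Rational(4360113019, 18315), 2) = Rational(19010585538453294361, 335439225)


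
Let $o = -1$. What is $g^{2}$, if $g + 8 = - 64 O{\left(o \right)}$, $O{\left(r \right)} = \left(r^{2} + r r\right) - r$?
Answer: $40000$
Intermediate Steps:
$O{\left(r \right)} = - r + 2 r^{2}$ ($O{\left(r \right)} = \left(r^{2} + r^{2}\right) - r = 2 r^{2} - r = - r + 2 r^{2}$)
$g = -200$ ($g = -8 - 64 \left(- (-1 + 2 \left(-1\right))\right) = -8 - 64 \left(- (-1 - 2)\right) = -8 - 64 \left(\left(-1\right) \left(-3\right)\right) = -8 - 192 = -200$)
$g^{2} = \left(-200\right)^{2} = 40000$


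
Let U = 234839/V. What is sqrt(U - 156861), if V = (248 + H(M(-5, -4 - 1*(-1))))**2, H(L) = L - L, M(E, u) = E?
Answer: I*sqrt(9647344105)/248 ≈ 396.05*I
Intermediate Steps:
H(L) = 0
V = 61504 (V = (248 + 0)**2 = 248**2 = 61504)
U = 234839/61504 ≈ 3.8183
sqrt(U - 156861) = sqrt(234839/61504 - 156861) = sqrt(-9647344105/61504) = I*sqrt(9647344105)/248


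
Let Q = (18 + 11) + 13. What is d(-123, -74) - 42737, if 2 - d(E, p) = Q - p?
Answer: -42851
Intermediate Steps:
Q = 42 (Q = 29 + 13 = 42)
d(E, p) = -40 + p (d(E, p) = 2 - (42 - p) = 2 + (-42 + p) = -40 + p)
d(-123, -74) - 42737 = (-40 - 74) - 42737 = -114 - 42737 = -42851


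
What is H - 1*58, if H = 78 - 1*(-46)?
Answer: 66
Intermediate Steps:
H = 124 (H = 78 + 46 = 124)
H - 1*58 = 124 - 1*58 = 124 - 58 = 66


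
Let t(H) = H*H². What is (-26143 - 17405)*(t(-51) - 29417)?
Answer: 7057737264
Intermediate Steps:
t(H) = H³
(-26143 - 17405)*(t(-51) - 29417) = (-26143 - 17405)*((-51)³ - 29417) = -43548*(-132651 - 29417) = -43548*(-162068) = 7057737264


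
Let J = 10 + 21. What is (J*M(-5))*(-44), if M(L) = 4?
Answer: -5456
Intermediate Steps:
J = 31
(J*M(-5))*(-44) = (31*4)*(-44) = 124*(-44) = -5456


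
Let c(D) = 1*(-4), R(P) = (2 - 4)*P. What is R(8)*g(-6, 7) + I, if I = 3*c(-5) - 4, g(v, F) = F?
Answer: -128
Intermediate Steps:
R(P) = -2*P
c(D) = -4
I = -16 (I = 3*(-4) - 4 = -12 - 4 = -16)
R(8)*g(-6, 7) + I = -2*8*7 - 16 = -16*7 - 16 = -112 - 16 = -128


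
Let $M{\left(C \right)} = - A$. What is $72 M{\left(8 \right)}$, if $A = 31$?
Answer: $-2232$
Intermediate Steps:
$M{\left(C \right)} = -31$ ($M{\left(C \right)} = \left(-1\right) 31 = -31$)
$72 M{\left(8 \right)} = 72 \left(-31\right) = -2232$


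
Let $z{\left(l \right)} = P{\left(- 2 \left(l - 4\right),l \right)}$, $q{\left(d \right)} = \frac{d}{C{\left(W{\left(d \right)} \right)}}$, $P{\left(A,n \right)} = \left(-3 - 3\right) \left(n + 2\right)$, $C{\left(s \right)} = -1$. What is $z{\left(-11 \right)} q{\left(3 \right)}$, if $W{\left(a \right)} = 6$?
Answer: $-162$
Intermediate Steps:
$P{\left(A,n \right)} = -12 - 6 n$ ($P{\left(A,n \right)} = - 6 \left(2 + n\right) = -12 - 6 n$)
$q{\left(d \right)} = - d$ ($q{\left(d \right)} = \frac{d}{-1} = d \left(-1\right) = - d$)
$z{\left(l \right)} = -12 - 6 l$
$z{\left(-11 \right)} q{\left(3 \right)} = \left(-12 - -66\right) \left(\left(-1\right) 3\right) = \left(-12 + 66\right) \left(-3\right) = 54 \left(-3\right) = -162$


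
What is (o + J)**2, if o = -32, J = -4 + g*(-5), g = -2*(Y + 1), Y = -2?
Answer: 2116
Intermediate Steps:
g = 2 (g = -2*(-2 + 1) = -2*(-1) = 2)
J = -14 (J = -4 + 2*(-5) = -4 - 10 = -14)
(o + J)**2 = (-32 - 14)**2 = (-46)**2 = 2116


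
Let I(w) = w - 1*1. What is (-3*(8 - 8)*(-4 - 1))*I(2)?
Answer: 0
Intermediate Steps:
I(w) = -1 + w (I(w) = w - 1 = -1 + w)
(-3*(8 - 8)*(-4 - 1))*I(2) = (-3*(8 - 8)*(-4 - 1))*(-1 + 2) = -0*(-5)*1 = -3*0*1 = 0*1 = 0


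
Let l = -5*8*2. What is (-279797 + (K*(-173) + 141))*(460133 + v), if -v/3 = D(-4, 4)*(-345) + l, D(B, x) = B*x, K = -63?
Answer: -119277850441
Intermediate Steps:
l = -80 (l = -40*2 = -80)
v = -16320 (v = -3*(-4*4*(-345) - 80) = -3*(-16*(-345) - 80) = -3*(5520 - 80) = -3*5440 = -16320)
(-279797 + (K*(-173) + 141))*(460133 + v) = (-279797 + (-63*(-173) + 141))*(460133 - 16320) = (-279797 + (10899 + 141))*443813 = (-279797 + 11040)*443813 = -268757*443813 = -119277850441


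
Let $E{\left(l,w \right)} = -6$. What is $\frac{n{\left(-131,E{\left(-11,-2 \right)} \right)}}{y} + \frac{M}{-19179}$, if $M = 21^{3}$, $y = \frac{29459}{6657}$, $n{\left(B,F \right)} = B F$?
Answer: $\frac{11119935351}{62777129} \approx 177.13$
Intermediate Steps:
$y = \frac{29459}{6657}$ ($y = 29459 \cdot \frac{1}{6657} = \frac{29459}{6657} \approx 4.4253$)
$M = 9261$
$\frac{n{\left(-131,E{\left(-11,-2 \right)} \right)}}{y} + \frac{M}{-19179} = \frac{\left(-131\right) \left(-6\right)}{\frac{29459}{6657}} + \frac{9261}{-19179} = 786 \cdot \frac{6657}{29459} + 9261 \left(- \frac{1}{19179}\right) = \frac{5232402}{29459} - \frac{1029}{2131} = \frac{11119935351}{62777129}$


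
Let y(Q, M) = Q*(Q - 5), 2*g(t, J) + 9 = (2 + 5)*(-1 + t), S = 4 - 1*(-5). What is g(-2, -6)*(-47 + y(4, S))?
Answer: 765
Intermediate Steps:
S = 9 (S = 4 + 5 = 9)
g(t, J) = -8 + 7*t/2 (g(t, J) = -9/2 + ((2 + 5)*(-1 + t))/2 = -9/2 + (7*(-1 + t))/2 = -9/2 + (-7 + 7*t)/2 = -9/2 + (-7/2 + 7*t/2) = -8 + 7*t/2)
y(Q, M) = Q*(-5 + Q)
g(-2, -6)*(-47 + y(4, S)) = (-8 + (7/2)*(-2))*(-47 + 4*(-5 + 4)) = (-8 - 7)*(-47 + 4*(-1)) = -15*(-47 - 4) = -15*(-51) = 765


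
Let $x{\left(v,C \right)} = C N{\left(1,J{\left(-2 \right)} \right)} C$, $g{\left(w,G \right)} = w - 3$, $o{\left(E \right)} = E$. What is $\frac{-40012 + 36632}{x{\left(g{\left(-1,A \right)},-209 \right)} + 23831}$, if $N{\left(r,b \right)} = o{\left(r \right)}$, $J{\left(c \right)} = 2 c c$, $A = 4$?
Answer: $- \frac{845}{16878} \approx -0.050065$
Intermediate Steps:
$g{\left(w,G \right)} = -3 + w$
$J{\left(c \right)} = 2 c^{2}$
$N{\left(r,b \right)} = r$
$x{\left(v,C \right)} = C^{2}$ ($x{\left(v,C \right)} = C 1 C = C C = C^{2}$)
$\frac{-40012 + 36632}{x{\left(g{\left(-1,A \right)},-209 \right)} + 23831} = \frac{-40012 + 36632}{\left(-209\right)^{2} + 23831} = - \frac{3380}{43681 + 23831} = - \frac{3380}{67512} = \left(-3380\right) \frac{1}{67512} = - \frac{845}{16878}$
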